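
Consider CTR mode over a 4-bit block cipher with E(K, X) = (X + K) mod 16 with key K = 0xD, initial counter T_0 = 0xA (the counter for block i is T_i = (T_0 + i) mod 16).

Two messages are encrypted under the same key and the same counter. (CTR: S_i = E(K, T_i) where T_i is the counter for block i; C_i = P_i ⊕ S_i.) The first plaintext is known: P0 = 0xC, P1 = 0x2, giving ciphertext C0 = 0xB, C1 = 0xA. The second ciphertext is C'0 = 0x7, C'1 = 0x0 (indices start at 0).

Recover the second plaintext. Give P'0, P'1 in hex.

P'0 = 0x0, P'1 = 0x8

In CTR with a reused counter, both messages share the same keystream S_i, so C_i ⊕ C'_i = P_i ⊕ P'_i and thus P'_i = P_i ⊕ C_i ⊕ C'_i.
P'0: 0xC ⊕ 0xB ⊕ 0x7 = 0x0.
P'1: 0x2 ⊕ 0xA ⊕ 0x0 = 0x8.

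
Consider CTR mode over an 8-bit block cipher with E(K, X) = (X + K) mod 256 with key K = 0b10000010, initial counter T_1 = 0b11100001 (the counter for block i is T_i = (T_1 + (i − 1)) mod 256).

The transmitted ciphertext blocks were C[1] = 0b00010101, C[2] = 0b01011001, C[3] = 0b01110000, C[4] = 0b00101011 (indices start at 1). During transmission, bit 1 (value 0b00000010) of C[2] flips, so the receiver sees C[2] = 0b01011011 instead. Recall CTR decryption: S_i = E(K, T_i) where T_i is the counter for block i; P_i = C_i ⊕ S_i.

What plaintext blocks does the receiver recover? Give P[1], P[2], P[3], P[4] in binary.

Only C[2] changed, to 0b01011011. In CTR, a change in C_i flips the same bit in P_i only; the keystream is unaffected. Decrypting the received ciphertext:
P[1]: T = 0b11100001, S = E(K, T) = 0b01100011; 0b00010101 ⊕ 0b01100011 = 0b01110110.
P[2]: T = 0b11100010, S = E(K, T) = 0b01100100; 0b01011011 ⊕ 0b01100100 = 0b00111111.
P[3]: T = 0b11100011, S = E(K, T) = 0b01100101; 0b01110000 ⊕ 0b01100101 = 0b00010101.
P[4]: T = 0b11100100, S = E(K, T) = 0b01100110; 0b00101011 ⊕ 0b01100110 = 0b01001101.
Blocks that differ from the original plaintext: P[2].

P[1] = 0b01110110, P[2] = 0b00111111, P[3] = 0b00010101, P[4] = 0b01001101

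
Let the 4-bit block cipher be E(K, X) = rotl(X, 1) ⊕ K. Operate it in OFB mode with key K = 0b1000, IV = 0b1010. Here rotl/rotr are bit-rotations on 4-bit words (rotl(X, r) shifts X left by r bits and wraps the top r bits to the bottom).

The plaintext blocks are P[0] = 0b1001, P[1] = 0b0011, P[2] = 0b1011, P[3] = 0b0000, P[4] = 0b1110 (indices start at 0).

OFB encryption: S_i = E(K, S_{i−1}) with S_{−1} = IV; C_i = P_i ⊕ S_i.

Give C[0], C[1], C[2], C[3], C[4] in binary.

C[0] = 0b0100, C[1] = 0b0000, C[2] = 0b0101, C[3] = 0b0101, C[4] = 0b1100

C[0]: S = E(K, 0b1010) = 0b1101; 0b1001 ⊕ 0b1101 = 0b0100.
C[1]: S = E(K, 0b1101) = 0b0011; 0b0011 ⊕ 0b0011 = 0b0000.
C[2]: S = E(K, 0b0011) = 0b1110; 0b1011 ⊕ 0b1110 = 0b0101.
C[3]: S = E(K, 0b1110) = 0b0101; 0b0000 ⊕ 0b0101 = 0b0101.
C[4]: S = E(K, 0b0101) = 0b0010; 0b1110 ⊕ 0b0010 = 0b1100.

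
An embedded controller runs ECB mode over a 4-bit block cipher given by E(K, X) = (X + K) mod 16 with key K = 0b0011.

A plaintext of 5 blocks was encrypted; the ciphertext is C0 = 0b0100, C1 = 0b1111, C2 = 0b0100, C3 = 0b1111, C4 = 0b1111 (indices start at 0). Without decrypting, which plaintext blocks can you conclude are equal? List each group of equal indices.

ECB encrypts each block independently with the same key, so equal ciphertext blocks imply equal plaintext blocks.
C0 = C2 = 0b0100, so P0 = P2.
C1 = C3 = C4 = 0b1111, so P1 = P3 = P4.

P0 = P2; P1 = P3 = P4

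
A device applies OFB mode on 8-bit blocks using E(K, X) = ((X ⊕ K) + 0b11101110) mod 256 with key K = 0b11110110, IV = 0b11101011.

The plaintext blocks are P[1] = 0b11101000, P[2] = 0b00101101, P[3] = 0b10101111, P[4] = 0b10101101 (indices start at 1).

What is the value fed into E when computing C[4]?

0b00001011

OFB encryption: S_i = E(K, S_{i−1}) with S_{0} = IV; C_i = P_i ⊕ S_i.
C[1]: S = E(K, 0b11101011) = 0b00001011; 0b11101000 ⊕ 0b00001011 = 0b11100011.
C[2]: S = E(K, 0b00001011) = 0b11101011; 0b00101101 ⊕ 0b11101011 = 0b11000110.
C[3]: S = E(K, 0b11101011) = 0b00001011; 0b10101111 ⊕ 0b00001011 = 0b10100100.
C[4]: S = E(K, 0b00001011) = 0b11101011; 0b10101101 ⊕ 0b11101011 = 0b01000110.
So the input to E for block [4] is 0b00001011.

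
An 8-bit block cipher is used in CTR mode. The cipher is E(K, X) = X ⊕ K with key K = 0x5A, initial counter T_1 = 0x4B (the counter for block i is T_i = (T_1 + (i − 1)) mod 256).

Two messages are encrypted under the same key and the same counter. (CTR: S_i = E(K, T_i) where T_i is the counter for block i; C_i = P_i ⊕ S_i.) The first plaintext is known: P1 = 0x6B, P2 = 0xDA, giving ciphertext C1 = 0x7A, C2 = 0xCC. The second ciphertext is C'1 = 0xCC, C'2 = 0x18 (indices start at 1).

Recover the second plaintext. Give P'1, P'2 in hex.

In CTR with a reused counter, both messages share the same keystream S_i, so C_i ⊕ C'_i = P_i ⊕ P'_i and thus P'_i = P_i ⊕ C_i ⊕ C'_i.
P'1: 0x6B ⊕ 0x7A ⊕ 0xCC = 0xDD.
P'2: 0xDA ⊕ 0xCC ⊕ 0x18 = 0x0E.

P'1 = 0xDD, P'2 = 0x0E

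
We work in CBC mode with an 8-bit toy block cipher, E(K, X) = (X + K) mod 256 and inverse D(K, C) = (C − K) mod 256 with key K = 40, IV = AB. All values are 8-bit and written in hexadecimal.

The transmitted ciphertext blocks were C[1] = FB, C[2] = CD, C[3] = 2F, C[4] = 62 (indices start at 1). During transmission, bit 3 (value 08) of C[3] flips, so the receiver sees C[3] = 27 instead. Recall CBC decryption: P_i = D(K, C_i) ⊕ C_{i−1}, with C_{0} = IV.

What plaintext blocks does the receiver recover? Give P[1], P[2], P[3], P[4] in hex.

P[1] = 10, P[2] = 76, P[3] = 2A, P[4] = 05

Only C[3] changed, to 27. In CBC, a change in C_i garbles P_i and flips the same bit in P_{i+1}. Decrypting the received ciphertext:
P[1]: D(K, FB) = BB; BB ⊕ AB = 10.
P[2]: D(K, CD) = 8D; 8D ⊕ FB = 76.
P[3]: D(K, 27) = E7; E7 ⊕ CD = 2A.
P[4]: D(K, 62) = 22; 22 ⊕ 27 = 05.
Blocks that differ from the original plaintext: P[3], P[4].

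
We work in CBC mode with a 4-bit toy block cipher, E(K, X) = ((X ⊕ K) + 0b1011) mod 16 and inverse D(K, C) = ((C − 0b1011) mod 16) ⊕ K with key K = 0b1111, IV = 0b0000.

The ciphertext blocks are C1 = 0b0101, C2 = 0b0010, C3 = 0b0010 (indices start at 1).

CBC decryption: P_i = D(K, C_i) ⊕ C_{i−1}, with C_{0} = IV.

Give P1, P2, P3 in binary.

P1 = 0b0101, P2 = 0b1101, P3 = 0b1010

P1: D(K, 0b0101) = 0b0101; 0b0101 ⊕ 0b0000 = 0b0101.
P2: D(K, 0b0010) = 0b1000; 0b1000 ⊕ 0b0101 = 0b1101.
P3: D(K, 0b0010) = 0b1000; 0b1000 ⊕ 0b0010 = 0b1010.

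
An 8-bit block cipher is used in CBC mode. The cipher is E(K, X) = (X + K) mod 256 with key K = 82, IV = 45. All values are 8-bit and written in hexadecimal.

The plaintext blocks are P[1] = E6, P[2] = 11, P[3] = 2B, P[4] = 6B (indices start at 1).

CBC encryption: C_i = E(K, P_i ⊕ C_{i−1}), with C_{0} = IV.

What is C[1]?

C[1]: P[1] ⊕ 45 = A3; E(K, A3) = 25.

C[1] = 25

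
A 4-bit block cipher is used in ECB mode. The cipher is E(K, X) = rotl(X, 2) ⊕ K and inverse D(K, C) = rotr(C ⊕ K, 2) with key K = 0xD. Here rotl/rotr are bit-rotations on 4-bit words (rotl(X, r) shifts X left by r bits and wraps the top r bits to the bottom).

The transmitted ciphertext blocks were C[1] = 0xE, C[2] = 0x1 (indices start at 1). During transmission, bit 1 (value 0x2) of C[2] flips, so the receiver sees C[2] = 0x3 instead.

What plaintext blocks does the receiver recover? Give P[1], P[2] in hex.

P[1] = 0xC, P[2] = 0xB

ECB decryption: P_i = D(K, C_i).
Only C[2] changed, to 0x3. In ECB, a change in C_i affects only P_i. Decrypting the received ciphertext:
P[1]: D(K, 0xE) = 0xC.
P[2]: D(K, 0x3) = 0xB.
Blocks that differ from the original plaintext: P[2].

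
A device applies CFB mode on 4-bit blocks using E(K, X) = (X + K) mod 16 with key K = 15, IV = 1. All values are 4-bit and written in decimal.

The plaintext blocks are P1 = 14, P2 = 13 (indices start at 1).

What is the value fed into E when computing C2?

CFB encryption: C_i = P_i ⊕ E(K, C_{i−1}), with C_{0} = IV.
C1: E(K, 1) = 0; 14 ⊕ 0 = 14.
C2: E(K, 14) = 13; 13 ⊕ 13 = 0.
So the input to E for block 2 is 14.

14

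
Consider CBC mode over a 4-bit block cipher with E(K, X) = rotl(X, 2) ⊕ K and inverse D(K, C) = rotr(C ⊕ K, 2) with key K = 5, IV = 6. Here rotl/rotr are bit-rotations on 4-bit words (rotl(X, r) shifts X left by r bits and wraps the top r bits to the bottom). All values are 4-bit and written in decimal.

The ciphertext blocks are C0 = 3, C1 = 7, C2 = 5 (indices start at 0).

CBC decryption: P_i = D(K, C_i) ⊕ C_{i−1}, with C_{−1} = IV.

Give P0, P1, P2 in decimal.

P0 = 15, P1 = 11, P2 = 7

P0: D(K, 3) = 9; 9 ⊕ 6 = 15.
P1: D(K, 7) = 8; 8 ⊕ 3 = 11.
P2: D(K, 5) = 0; 0 ⊕ 7 = 7.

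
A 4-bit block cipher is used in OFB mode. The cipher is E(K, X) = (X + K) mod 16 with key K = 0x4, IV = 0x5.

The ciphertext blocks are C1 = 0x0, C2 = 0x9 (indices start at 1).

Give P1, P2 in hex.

P1 = 0x9, P2 = 0x4

OFB decryption: S_i = E(K, S_{i−1}) with S_{0} = IV; P_i = C_i ⊕ S_i.
P1: S = E(K, 0x5) = 0x9; 0x0 ⊕ 0x9 = 0x9.
P2: S = E(K, 0x9) = 0xD; 0x9 ⊕ 0xD = 0x4.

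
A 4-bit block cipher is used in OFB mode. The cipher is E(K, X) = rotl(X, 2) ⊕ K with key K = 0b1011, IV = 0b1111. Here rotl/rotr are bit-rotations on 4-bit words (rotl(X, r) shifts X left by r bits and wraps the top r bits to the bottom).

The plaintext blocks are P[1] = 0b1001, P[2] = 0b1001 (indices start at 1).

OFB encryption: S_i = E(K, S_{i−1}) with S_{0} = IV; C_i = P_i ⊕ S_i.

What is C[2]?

C[1]: S = E(K, 0b1111) = 0b0100; 0b1001 ⊕ 0b0100 = 0b1101.
C[2]: S = E(K, 0b0100) = 0b1010; 0b1001 ⊕ 0b1010 = 0b0011.

C[2] = 0b0011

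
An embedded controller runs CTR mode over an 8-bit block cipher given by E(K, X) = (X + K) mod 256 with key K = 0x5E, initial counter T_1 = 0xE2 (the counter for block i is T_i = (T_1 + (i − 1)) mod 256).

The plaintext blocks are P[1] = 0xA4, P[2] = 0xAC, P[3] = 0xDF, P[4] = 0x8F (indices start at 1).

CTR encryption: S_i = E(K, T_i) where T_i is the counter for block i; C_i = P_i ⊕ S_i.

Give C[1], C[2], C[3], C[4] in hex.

C[1] = 0xE4, C[2] = 0xED, C[3] = 0x9D, C[4] = 0xCC

C[1]: T = 0xE2, S = E(K, T) = 0x40; 0xA4 ⊕ 0x40 = 0xE4.
C[2]: T = 0xE3, S = E(K, T) = 0x41; 0xAC ⊕ 0x41 = 0xED.
C[3]: T = 0xE4, S = E(K, T) = 0x42; 0xDF ⊕ 0x42 = 0x9D.
C[4]: T = 0xE5, S = E(K, T) = 0x43; 0x8F ⊕ 0x43 = 0xCC.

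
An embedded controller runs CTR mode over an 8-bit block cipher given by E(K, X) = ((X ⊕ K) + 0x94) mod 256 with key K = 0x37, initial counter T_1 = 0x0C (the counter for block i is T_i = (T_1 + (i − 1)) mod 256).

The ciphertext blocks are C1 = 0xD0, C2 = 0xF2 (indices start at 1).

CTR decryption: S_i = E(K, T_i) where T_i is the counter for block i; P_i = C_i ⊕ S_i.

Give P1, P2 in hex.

P1 = 0x1F, P2 = 0x3C

P1: T = 0x0C, S = E(K, T) = 0xCF; 0xD0 ⊕ 0xCF = 0x1F.
P2: T = 0x0D, S = E(K, T) = 0xCE; 0xF2 ⊕ 0xCE = 0x3C.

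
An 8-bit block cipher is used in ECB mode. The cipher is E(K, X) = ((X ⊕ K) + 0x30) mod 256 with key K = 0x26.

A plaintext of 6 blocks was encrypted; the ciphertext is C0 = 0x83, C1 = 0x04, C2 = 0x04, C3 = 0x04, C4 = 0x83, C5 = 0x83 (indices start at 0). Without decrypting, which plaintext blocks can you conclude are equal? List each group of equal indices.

P0 = P4 = P5; P1 = P2 = P3

ECB encrypts each block independently with the same key, so equal ciphertext blocks imply equal plaintext blocks.
C0 = C4 = C5 = 0x83, so P0 = P4 = P5.
C1 = C2 = C3 = 0x04, so P1 = P2 = P3.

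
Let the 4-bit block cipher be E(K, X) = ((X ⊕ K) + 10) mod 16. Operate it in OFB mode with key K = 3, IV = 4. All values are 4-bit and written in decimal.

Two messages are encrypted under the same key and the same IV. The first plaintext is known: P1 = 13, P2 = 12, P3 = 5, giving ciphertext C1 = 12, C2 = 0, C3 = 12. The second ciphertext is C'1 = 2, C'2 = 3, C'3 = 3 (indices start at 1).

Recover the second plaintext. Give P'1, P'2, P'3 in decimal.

In OFB with a reused IV, both messages share the same keystream S_i, so C_i ⊕ C'_i = P_i ⊕ P'_i and thus P'_i = P_i ⊕ C_i ⊕ C'_i.
P'1: 13 ⊕ 12 ⊕ 2 = 3.
P'2: 12 ⊕ 0 ⊕ 3 = 15.
P'3: 5 ⊕ 12 ⊕ 3 = 10.

P'1 = 3, P'2 = 15, P'3 = 10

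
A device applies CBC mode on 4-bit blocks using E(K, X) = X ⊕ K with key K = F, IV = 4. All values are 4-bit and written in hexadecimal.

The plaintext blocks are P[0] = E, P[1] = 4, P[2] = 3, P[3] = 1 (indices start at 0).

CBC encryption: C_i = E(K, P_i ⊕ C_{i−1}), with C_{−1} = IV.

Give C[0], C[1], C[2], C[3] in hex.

C[0]: P[0] ⊕ 4 = A; E(K, A) = 5.
C[1]: P[1] ⊕ 5 = 1; E(K, 1) = E.
C[2]: P[2] ⊕ E = D; E(K, D) = 2.
C[3]: P[3] ⊕ 2 = 3; E(K, 3) = C.

C[0] = 5, C[1] = E, C[2] = 2, C[3] = C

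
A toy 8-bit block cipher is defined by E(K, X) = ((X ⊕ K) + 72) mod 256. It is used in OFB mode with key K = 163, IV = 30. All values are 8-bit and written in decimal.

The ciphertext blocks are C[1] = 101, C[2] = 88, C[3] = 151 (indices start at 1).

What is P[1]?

OFB decryption: S_i = E(K, S_{i−1}) with S_{0} = IV; P_i = C_i ⊕ S_i.
P[1]: S = E(K, 30) = 5; 101 ⊕ 5 = 96.

P[1] = 96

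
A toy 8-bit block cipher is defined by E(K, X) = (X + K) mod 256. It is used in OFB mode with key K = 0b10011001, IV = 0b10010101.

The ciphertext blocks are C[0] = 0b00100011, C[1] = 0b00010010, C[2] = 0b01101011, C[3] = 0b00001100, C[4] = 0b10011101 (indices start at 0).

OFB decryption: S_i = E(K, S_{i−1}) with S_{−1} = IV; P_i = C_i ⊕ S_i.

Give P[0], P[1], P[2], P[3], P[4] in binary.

P[0]: S = E(K, 0b10010101) = 0b00101110; 0b00100011 ⊕ 0b00101110 = 0b00001101.
P[1]: S = E(K, 0b00101110) = 0b11000111; 0b00010010 ⊕ 0b11000111 = 0b11010101.
P[2]: S = E(K, 0b11000111) = 0b01100000; 0b01101011 ⊕ 0b01100000 = 0b00001011.
P[3]: S = E(K, 0b01100000) = 0b11111001; 0b00001100 ⊕ 0b11111001 = 0b11110101.
P[4]: S = E(K, 0b11111001) = 0b10010010; 0b10011101 ⊕ 0b10010010 = 0b00001111.

P[0] = 0b00001101, P[1] = 0b11010101, P[2] = 0b00001011, P[3] = 0b11110101, P[4] = 0b00001111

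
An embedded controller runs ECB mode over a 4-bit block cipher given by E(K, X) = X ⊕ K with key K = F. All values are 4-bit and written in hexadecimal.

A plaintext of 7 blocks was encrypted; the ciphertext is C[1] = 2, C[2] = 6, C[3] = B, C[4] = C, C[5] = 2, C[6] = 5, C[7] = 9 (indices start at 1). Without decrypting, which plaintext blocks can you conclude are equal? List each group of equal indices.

P[1] = P[5]

ECB encrypts each block independently with the same key, so equal ciphertext blocks imply equal plaintext blocks.
C[1] = C[5] = 2, so P[1] = P[5].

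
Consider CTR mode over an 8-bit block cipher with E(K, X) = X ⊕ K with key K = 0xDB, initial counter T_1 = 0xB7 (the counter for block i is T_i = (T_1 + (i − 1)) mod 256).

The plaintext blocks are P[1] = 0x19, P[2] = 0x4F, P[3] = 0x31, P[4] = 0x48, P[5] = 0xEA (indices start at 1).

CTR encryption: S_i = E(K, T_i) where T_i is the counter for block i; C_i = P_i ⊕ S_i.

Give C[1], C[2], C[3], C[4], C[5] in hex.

C[1] = 0x75, C[2] = 0x2C, C[3] = 0x53, C[4] = 0x29, C[5] = 0x8A

C[1]: T = 0xB7, S = E(K, T) = 0x6C; 0x19 ⊕ 0x6C = 0x75.
C[2]: T = 0xB8, S = E(K, T) = 0x63; 0x4F ⊕ 0x63 = 0x2C.
C[3]: T = 0xB9, S = E(K, T) = 0x62; 0x31 ⊕ 0x62 = 0x53.
C[4]: T = 0xBA, S = E(K, T) = 0x61; 0x48 ⊕ 0x61 = 0x29.
C[5]: T = 0xBB, S = E(K, T) = 0x60; 0xEA ⊕ 0x60 = 0x8A.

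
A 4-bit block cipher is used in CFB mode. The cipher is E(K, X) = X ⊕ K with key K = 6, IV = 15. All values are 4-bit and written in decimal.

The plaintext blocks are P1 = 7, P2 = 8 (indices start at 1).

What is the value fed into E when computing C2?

14

CFB encryption: C_i = P_i ⊕ E(K, C_{i−1}), with C_{0} = IV.
C1: E(K, 15) = 9; 7 ⊕ 9 = 14.
C2: E(K, 14) = 8; 8 ⊕ 8 = 0.
So the input to E for block 2 is 14.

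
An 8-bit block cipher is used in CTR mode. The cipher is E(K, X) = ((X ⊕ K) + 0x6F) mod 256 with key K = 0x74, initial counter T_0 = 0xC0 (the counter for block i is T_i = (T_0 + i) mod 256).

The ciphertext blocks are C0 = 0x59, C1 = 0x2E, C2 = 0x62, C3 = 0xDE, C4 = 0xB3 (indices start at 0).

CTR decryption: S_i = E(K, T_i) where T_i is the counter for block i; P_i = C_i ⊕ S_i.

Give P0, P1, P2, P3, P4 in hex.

P0: T = 0xC0, S = E(K, T) = 0x23; 0x59 ⊕ 0x23 = 0x7A.
P1: T = 0xC1, S = E(K, T) = 0x24; 0x2E ⊕ 0x24 = 0x0A.
P2: T = 0xC2, S = E(K, T) = 0x25; 0x62 ⊕ 0x25 = 0x47.
P3: T = 0xC3, S = E(K, T) = 0x26; 0xDE ⊕ 0x26 = 0xF8.
P4: T = 0xC4, S = E(K, T) = 0x1F; 0xB3 ⊕ 0x1F = 0xAC.

P0 = 0x7A, P1 = 0x0A, P2 = 0x47, P3 = 0xF8, P4 = 0xAC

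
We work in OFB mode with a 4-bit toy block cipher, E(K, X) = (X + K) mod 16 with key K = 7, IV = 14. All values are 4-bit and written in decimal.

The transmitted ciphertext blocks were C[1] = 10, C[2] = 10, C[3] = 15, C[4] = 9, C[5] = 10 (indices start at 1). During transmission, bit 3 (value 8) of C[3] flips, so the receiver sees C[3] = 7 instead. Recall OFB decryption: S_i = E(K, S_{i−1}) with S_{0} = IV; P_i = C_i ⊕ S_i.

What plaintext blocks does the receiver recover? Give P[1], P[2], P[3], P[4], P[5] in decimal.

P[1] = 15, P[2] = 6, P[3] = 4, P[4] = 3, P[5] = 11

Only C[3] changed, to 7. In OFB, a change in C_i flips the same bit in P_i only; the keystream is unaffected. Decrypting the received ciphertext:
P[1]: S = E(K, 14) = 5; 10 ⊕ 5 = 15.
P[2]: S = E(K, 5) = 12; 10 ⊕ 12 = 6.
P[3]: S = E(K, 12) = 3; 7 ⊕ 3 = 4.
P[4]: S = E(K, 3) = 10; 9 ⊕ 10 = 3.
P[5]: S = E(K, 10) = 1; 10 ⊕ 1 = 11.
Blocks that differ from the original plaintext: P[3].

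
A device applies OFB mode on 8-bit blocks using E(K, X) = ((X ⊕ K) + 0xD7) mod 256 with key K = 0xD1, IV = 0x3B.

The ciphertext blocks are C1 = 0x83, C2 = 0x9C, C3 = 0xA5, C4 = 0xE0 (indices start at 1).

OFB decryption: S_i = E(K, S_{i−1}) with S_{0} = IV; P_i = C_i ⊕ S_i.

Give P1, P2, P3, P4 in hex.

P1: S = E(K, 0x3B) = 0xC1; 0x83 ⊕ 0xC1 = 0x42.
P2: S = E(K, 0xC1) = 0xE7; 0x9C ⊕ 0xE7 = 0x7B.
P3: S = E(K, 0xE7) = 0x0D; 0xA5 ⊕ 0x0D = 0xA8.
P4: S = E(K, 0x0D) = 0xB3; 0xE0 ⊕ 0xB3 = 0x53.

P1 = 0x42, P2 = 0x7B, P3 = 0xA8, P4 = 0x53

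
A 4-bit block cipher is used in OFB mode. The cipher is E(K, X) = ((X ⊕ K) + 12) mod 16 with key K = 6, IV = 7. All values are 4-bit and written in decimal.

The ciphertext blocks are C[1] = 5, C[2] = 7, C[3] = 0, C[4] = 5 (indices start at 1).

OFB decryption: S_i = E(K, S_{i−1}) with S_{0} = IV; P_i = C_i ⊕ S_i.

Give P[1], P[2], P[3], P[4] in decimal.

P[1] = 8, P[2] = 0, P[3] = 13, P[4] = 2

P[1]: S = E(K, 7) = 13; 5 ⊕ 13 = 8.
P[2]: S = E(K, 13) = 7; 7 ⊕ 7 = 0.
P[3]: S = E(K, 7) = 13; 0 ⊕ 13 = 13.
P[4]: S = E(K, 13) = 7; 5 ⊕ 7 = 2.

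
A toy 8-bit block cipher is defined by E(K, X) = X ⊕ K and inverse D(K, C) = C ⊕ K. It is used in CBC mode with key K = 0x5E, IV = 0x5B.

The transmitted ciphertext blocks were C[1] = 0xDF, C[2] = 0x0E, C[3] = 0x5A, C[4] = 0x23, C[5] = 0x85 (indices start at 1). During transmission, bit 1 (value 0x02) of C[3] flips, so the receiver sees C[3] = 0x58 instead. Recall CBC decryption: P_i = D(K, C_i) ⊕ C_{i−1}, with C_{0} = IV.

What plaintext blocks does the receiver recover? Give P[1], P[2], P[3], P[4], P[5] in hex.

Only C[3] changed, to 0x58. In CBC, a change in C_i garbles P_i and flips the same bit in P_{i+1}. Decrypting the received ciphertext:
P[1]: D(K, 0xDF) = 0x81; 0x81 ⊕ 0x5B = 0xDA.
P[2]: D(K, 0x0E) = 0x50; 0x50 ⊕ 0xDF = 0x8F.
P[3]: D(K, 0x58) = 0x06; 0x06 ⊕ 0x0E = 0x08.
P[4]: D(K, 0x23) = 0x7D; 0x7D ⊕ 0x58 = 0x25.
P[5]: D(K, 0x85) = 0xDB; 0xDB ⊕ 0x23 = 0xF8.
Blocks that differ from the original plaintext: P[3], P[4].

P[1] = 0xDA, P[2] = 0x8F, P[3] = 0x08, P[4] = 0x25, P[5] = 0xF8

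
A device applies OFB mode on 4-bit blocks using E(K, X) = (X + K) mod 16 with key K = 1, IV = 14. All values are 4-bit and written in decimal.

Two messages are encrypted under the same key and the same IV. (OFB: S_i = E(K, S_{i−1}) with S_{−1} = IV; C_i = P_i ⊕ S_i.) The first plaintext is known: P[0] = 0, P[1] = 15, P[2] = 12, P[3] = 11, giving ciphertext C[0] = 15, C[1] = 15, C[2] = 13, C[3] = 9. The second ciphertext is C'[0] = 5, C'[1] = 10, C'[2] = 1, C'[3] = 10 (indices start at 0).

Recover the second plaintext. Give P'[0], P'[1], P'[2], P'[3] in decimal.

In OFB with a reused IV, both messages share the same keystream S_i, so C_i ⊕ C'_i = P_i ⊕ P'_i and thus P'_i = P_i ⊕ C_i ⊕ C'_i.
P'[0]: 0 ⊕ 15 ⊕ 5 = 10.
P'[1]: 15 ⊕ 15 ⊕ 10 = 10.
P'[2]: 12 ⊕ 13 ⊕ 1 = 0.
P'[3]: 11 ⊕ 9 ⊕ 10 = 8.

P'[0] = 10, P'[1] = 10, P'[2] = 0, P'[3] = 8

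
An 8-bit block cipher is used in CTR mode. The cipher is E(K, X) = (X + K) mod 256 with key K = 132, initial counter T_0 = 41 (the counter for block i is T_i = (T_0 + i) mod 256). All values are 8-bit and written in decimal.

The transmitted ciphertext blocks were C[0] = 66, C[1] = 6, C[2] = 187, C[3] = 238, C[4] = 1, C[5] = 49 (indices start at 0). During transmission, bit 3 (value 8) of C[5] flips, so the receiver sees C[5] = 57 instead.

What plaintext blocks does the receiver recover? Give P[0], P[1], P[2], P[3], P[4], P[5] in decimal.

P[0] = 239, P[1] = 168, P[2] = 20, P[3] = 94, P[4] = 176, P[5] = 139

CTR decryption: S_i = E(K, T_i) where T_i is the counter for block i; P_i = C_i ⊕ S_i.
Only C[5] changed, to 57. In CTR, a change in C_i flips the same bit in P_i only; the keystream is unaffected. Decrypting the received ciphertext:
P[0]: T = 41, S = E(K, T) = 173; 66 ⊕ 173 = 239.
P[1]: T = 42, S = E(K, T) = 174; 6 ⊕ 174 = 168.
P[2]: T = 43, S = E(K, T) = 175; 187 ⊕ 175 = 20.
P[3]: T = 44, S = E(K, T) = 176; 238 ⊕ 176 = 94.
P[4]: T = 45, S = E(K, T) = 177; 1 ⊕ 177 = 176.
P[5]: T = 46, S = E(K, T) = 178; 57 ⊕ 178 = 139.
Blocks that differ from the original plaintext: P[5].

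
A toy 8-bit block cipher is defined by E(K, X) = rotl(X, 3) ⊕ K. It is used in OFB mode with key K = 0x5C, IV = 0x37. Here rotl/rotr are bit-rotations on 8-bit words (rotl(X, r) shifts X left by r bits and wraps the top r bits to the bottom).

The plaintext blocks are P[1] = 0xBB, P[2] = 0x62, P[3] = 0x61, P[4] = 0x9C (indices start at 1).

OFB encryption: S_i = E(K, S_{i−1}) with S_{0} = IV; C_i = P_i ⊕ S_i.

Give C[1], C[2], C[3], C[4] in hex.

C[1]: S = E(K, 0x37) = 0xE5; 0xBB ⊕ 0xE5 = 0x5E.
C[2]: S = E(K, 0xE5) = 0x73; 0x62 ⊕ 0x73 = 0x11.
C[3]: S = E(K, 0x73) = 0xC7; 0x61 ⊕ 0xC7 = 0xA6.
C[4]: S = E(K, 0xC7) = 0x62; 0x9C ⊕ 0x62 = 0xFE.

C[1] = 0x5E, C[2] = 0x11, C[3] = 0xA6, C[4] = 0xFE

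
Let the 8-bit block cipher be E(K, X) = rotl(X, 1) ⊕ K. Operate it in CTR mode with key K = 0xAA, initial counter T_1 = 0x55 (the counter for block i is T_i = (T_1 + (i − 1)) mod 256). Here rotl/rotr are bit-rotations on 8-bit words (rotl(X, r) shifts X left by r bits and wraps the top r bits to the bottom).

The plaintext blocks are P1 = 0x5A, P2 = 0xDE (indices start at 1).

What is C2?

CTR encryption: S_i = E(K, T_i) where T_i is the counter for block i; C_i = P_i ⊕ S_i.
C1: T = 0x55, S = E(K, T) = 0x00; 0x5A ⊕ 0x00 = 0x5A.
C2: T = 0x56, S = E(K, T) = 0x06; 0xDE ⊕ 0x06 = 0xD8.

C2 = 0xD8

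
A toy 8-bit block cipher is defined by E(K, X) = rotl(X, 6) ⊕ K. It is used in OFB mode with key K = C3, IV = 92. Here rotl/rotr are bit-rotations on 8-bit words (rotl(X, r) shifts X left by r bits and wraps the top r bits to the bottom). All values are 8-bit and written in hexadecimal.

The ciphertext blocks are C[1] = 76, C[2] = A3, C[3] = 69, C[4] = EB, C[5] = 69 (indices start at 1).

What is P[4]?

OFB decryption: S_i = E(K, S_{i−1}) with S_{0} = IV; P_i = C_i ⊕ S_i.
P[1]: S = E(K, 92) = 67; 76 ⊕ 67 = 11.
P[2]: S = E(K, 67) = 1A; A3 ⊕ 1A = B9.
P[3]: S = E(K, 1A) = 45; 69 ⊕ 45 = 2C.
P[4]: S = E(K, 45) = 92; EB ⊕ 92 = 79.

P[4] = 79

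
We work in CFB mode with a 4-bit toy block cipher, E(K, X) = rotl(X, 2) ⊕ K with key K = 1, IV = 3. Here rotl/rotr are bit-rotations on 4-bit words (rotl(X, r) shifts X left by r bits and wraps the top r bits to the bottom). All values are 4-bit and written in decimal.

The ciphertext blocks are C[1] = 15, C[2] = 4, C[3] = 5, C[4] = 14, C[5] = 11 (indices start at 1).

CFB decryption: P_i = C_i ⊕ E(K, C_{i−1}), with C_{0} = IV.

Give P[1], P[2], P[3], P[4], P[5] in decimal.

P[1] = 2, P[2] = 10, P[3] = 5, P[4] = 10, P[5] = 1

P[1]: E(K, 3) = 13; 15 ⊕ 13 = 2.
P[2]: E(K, 15) = 14; 4 ⊕ 14 = 10.
P[3]: E(K, 4) = 0; 5 ⊕ 0 = 5.
P[4]: E(K, 5) = 4; 14 ⊕ 4 = 10.
P[5]: E(K, 14) = 10; 11 ⊕ 10 = 1.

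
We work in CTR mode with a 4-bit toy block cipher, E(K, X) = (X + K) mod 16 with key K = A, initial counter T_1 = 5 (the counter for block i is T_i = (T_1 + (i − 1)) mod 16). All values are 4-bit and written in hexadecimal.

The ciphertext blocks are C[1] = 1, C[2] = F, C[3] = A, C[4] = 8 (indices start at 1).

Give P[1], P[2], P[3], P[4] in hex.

CTR decryption: S_i = E(K, T_i) where T_i is the counter for block i; P_i = C_i ⊕ S_i.
P[1]: T = 5, S = E(K, T) = F; 1 ⊕ F = E.
P[2]: T = 6, S = E(K, T) = 0; F ⊕ 0 = F.
P[3]: T = 7, S = E(K, T) = 1; A ⊕ 1 = B.
P[4]: T = 8, S = E(K, T) = 2; 8 ⊕ 2 = A.

P[1] = E, P[2] = F, P[3] = B, P[4] = A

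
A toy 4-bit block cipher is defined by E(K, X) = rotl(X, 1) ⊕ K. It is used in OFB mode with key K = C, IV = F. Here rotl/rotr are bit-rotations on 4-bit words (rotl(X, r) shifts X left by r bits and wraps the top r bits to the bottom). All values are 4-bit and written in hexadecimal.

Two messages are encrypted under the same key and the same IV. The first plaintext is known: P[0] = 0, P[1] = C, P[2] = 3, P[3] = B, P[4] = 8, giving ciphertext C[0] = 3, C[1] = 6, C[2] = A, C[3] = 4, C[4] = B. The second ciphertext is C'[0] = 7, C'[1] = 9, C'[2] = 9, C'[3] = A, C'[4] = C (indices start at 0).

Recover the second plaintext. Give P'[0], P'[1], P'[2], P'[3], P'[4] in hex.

P'[0] = 4, P'[1] = 3, P'[2] = 0, P'[3] = 5, P'[4] = F

In OFB with a reused IV, both messages share the same keystream S_i, so C_i ⊕ C'_i = P_i ⊕ P'_i and thus P'_i = P_i ⊕ C_i ⊕ C'_i.
P'[0]: 0 ⊕ 3 ⊕ 7 = 4.
P'[1]: C ⊕ 6 ⊕ 9 = 3.
P'[2]: 3 ⊕ A ⊕ 9 = 0.
P'[3]: B ⊕ 4 ⊕ A = 5.
P'[4]: 8 ⊕ B ⊕ C = F.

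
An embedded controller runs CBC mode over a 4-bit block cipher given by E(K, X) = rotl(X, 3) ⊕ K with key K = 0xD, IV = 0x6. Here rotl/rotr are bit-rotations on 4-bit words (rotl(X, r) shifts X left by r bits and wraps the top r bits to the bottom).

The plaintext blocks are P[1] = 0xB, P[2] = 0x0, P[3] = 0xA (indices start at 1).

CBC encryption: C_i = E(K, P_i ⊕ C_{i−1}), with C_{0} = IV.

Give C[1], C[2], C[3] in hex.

C[1]: P[1] ⊕ 0x6 = 0xD; E(K, 0xD) = 0x3.
C[2]: P[2] ⊕ 0x3 = 0x3; E(K, 0x3) = 0x4.
C[3]: P[3] ⊕ 0x4 = 0xE; E(K, 0xE) = 0xA.

C[1] = 0x3, C[2] = 0x4, C[3] = 0xA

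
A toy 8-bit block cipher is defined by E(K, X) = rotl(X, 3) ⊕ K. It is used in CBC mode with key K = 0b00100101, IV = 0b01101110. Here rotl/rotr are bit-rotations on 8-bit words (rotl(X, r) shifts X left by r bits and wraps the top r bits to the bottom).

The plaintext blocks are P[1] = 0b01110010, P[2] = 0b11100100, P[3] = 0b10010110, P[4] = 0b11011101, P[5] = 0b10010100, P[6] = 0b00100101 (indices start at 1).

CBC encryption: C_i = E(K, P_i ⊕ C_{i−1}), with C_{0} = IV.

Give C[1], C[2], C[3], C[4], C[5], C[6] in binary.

C[1]: P[1] ⊕ 0b01101110 = 0b00011100; E(K, 0b00011100) = 0b11000101.
C[2]: P[2] ⊕ 0b11000101 = 0b00100001; E(K, 0b00100001) = 0b00101100.
C[3]: P[3] ⊕ 0b00101100 = 0b10111010; E(K, 0b10111010) = 0b11110000.
C[4]: P[4] ⊕ 0b11110000 = 0b00101101; E(K, 0b00101101) = 0b01001100.
C[5]: P[5] ⊕ 0b01001100 = 0b11011000; E(K, 0b11011000) = 0b11100011.
C[6]: P[6] ⊕ 0b11100011 = 0b11000110; E(K, 0b11000110) = 0b00010011.

C[1] = 0b11000101, C[2] = 0b00101100, C[3] = 0b11110000, C[4] = 0b01001100, C[5] = 0b11100011, C[6] = 0b00010011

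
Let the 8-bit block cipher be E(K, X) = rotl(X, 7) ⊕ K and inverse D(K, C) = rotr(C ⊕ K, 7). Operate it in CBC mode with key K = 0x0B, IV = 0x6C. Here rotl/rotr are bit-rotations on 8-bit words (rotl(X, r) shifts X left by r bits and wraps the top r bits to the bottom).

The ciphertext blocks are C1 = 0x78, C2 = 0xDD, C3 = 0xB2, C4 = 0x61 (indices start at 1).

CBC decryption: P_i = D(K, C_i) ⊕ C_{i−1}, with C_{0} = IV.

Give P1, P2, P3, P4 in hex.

P1 = 0x8A, P2 = 0xD5, P3 = 0xAE, P4 = 0x66

P1: D(K, 0x78) = 0xE6; 0xE6 ⊕ 0x6C = 0x8A.
P2: D(K, 0xDD) = 0xAD; 0xAD ⊕ 0x78 = 0xD5.
P3: D(K, 0xB2) = 0x73; 0x73 ⊕ 0xDD = 0xAE.
P4: D(K, 0x61) = 0xD4; 0xD4 ⊕ 0xB2 = 0x66.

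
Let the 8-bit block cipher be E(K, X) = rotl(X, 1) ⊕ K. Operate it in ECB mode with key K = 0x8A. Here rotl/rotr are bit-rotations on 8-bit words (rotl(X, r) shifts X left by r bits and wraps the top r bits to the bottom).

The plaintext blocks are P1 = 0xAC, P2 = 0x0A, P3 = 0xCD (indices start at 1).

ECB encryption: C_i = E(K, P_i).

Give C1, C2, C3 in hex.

C1: E(K, 0xAC) = 0xD3.
C2: E(K, 0x0A) = 0x9E.
C3: E(K, 0xCD) = 0x11.

C1 = 0xD3, C2 = 0x9E, C3 = 0x11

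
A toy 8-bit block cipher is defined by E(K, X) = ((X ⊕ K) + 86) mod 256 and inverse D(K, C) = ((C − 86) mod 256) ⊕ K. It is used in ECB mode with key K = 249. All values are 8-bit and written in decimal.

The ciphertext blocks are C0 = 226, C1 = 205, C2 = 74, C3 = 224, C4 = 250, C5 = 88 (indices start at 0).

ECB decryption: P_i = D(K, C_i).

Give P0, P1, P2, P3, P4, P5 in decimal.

P0 = 117, P1 = 142, P2 = 13, P3 = 115, P4 = 93, P5 = 251

P0: D(K, 226) = 117.
P1: D(K, 205) = 142.
P2: D(K, 74) = 13.
P3: D(K, 224) = 115.
P4: D(K, 250) = 93.
P5: D(K, 88) = 251.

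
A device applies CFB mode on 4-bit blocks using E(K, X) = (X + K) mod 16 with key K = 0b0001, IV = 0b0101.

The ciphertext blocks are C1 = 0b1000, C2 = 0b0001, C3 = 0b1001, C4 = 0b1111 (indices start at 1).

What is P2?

CFB decryption: P_i = C_i ⊕ E(K, C_{i−1}), with C_{0} = IV.
P2: E(K, 0b1000) = 0b1001; 0b0001 ⊕ 0b1001 = 0b1000.

P2 = 0b1000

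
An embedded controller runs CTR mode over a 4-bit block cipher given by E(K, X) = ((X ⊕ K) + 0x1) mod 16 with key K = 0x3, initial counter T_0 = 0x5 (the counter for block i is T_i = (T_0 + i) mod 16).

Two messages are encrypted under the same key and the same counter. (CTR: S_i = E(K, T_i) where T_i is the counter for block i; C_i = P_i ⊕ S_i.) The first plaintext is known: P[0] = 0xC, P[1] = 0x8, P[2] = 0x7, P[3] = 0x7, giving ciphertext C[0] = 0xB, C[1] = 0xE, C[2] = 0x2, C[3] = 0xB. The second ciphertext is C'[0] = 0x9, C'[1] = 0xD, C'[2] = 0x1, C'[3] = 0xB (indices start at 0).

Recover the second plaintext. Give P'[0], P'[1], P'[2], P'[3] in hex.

P'[0] = 0xE, P'[1] = 0xB, P'[2] = 0x4, P'[3] = 0x7

In CTR with a reused counter, both messages share the same keystream S_i, so C_i ⊕ C'_i = P_i ⊕ P'_i and thus P'_i = P_i ⊕ C_i ⊕ C'_i.
P'[0]: 0xC ⊕ 0xB ⊕ 0x9 = 0xE.
P'[1]: 0x8 ⊕ 0xE ⊕ 0xD = 0xB.
P'[2]: 0x7 ⊕ 0x2 ⊕ 0x1 = 0x4.
P'[3]: 0x7 ⊕ 0xB ⊕ 0xB = 0x7.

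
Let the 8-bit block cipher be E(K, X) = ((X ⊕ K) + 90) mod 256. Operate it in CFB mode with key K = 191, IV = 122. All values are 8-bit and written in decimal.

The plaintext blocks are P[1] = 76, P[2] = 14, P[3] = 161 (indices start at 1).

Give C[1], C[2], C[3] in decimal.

C[1] = 83, C[2] = 72, C[3] = 240

CFB encryption: C_i = P_i ⊕ E(K, C_{i−1}), with C_{0} = IV.
C[1]: E(K, 122) = 31; 76 ⊕ 31 = 83.
C[2]: E(K, 83) = 70; 14 ⊕ 70 = 72.
C[3]: E(K, 72) = 81; 161 ⊕ 81 = 240.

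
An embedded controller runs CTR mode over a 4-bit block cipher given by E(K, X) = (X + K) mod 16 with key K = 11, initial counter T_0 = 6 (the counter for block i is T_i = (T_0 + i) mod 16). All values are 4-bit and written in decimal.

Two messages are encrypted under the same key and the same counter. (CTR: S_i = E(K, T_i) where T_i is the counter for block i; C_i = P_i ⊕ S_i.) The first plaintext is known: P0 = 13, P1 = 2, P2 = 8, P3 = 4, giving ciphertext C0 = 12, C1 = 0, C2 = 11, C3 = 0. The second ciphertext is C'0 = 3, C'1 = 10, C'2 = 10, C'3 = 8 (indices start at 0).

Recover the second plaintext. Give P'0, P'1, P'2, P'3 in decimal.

P'0 = 2, P'1 = 8, P'2 = 9, P'3 = 12

In CTR with a reused counter, both messages share the same keystream S_i, so C_i ⊕ C'_i = P_i ⊕ P'_i and thus P'_i = P_i ⊕ C_i ⊕ C'_i.
P'0: 13 ⊕ 12 ⊕ 3 = 2.
P'1: 2 ⊕ 0 ⊕ 10 = 8.
P'2: 8 ⊕ 11 ⊕ 10 = 9.
P'3: 4 ⊕ 0 ⊕ 8 = 12.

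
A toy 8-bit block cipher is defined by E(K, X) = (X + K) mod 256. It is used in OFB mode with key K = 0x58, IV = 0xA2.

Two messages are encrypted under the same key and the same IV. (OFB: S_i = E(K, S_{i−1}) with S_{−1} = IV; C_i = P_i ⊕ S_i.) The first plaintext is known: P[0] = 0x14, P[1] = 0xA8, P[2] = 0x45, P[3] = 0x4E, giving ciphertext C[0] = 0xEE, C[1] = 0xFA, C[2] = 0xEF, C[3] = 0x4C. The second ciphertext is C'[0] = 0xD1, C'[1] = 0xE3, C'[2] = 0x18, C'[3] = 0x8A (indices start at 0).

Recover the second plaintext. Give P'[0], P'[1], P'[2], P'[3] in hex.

In OFB with a reused IV, both messages share the same keystream S_i, so C_i ⊕ C'_i = P_i ⊕ P'_i and thus P'_i = P_i ⊕ C_i ⊕ C'_i.
P'[0]: 0x14 ⊕ 0xEE ⊕ 0xD1 = 0x2B.
P'[1]: 0xA8 ⊕ 0xFA ⊕ 0xE3 = 0xB1.
P'[2]: 0x45 ⊕ 0xEF ⊕ 0x18 = 0xB2.
P'[3]: 0x4E ⊕ 0x4C ⊕ 0x8A = 0x88.

P'[0] = 0x2B, P'[1] = 0xB1, P'[2] = 0xB2, P'[3] = 0x88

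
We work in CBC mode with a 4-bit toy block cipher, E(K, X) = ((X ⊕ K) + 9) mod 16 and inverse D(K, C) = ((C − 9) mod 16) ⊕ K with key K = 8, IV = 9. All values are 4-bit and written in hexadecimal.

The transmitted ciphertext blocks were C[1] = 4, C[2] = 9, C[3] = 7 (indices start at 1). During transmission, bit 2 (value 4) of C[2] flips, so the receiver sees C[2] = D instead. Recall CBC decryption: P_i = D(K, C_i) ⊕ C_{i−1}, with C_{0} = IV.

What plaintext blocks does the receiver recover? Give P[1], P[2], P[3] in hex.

P[1] = A, P[2] = 8, P[3] = B

Only C[2] changed, to D. In CBC, a change in C_i garbles P_i and flips the same bit in P_{i+1}. Decrypting the received ciphertext:
P[1]: D(K, 4) = 3; 3 ⊕ 9 = A.
P[2]: D(K, D) = C; C ⊕ 4 = 8.
P[3]: D(K, 7) = 6; 6 ⊕ D = B.
Blocks that differ from the original plaintext: P[2], P[3].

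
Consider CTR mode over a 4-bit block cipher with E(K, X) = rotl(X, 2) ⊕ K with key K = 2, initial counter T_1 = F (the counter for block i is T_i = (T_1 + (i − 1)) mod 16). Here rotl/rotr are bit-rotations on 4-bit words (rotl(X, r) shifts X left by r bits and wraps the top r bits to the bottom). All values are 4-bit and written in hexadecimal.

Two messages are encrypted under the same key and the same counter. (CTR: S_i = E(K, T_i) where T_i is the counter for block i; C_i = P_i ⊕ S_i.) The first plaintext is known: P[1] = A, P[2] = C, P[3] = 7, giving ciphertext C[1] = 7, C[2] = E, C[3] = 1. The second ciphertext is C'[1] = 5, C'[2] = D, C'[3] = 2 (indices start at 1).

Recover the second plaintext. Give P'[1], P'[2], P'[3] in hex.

P'[1] = 8, P'[2] = F, P'[3] = 4

In CTR with a reused counter, both messages share the same keystream S_i, so C_i ⊕ C'_i = P_i ⊕ P'_i and thus P'_i = P_i ⊕ C_i ⊕ C'_i.
P'[1]: A ⊕ 7 ⊕ 5 = 8.
P'[2]: C ⊕ E ⊕ D = F.
P'[3]: 7 ⊕ 1 ⊕ 2 = 4.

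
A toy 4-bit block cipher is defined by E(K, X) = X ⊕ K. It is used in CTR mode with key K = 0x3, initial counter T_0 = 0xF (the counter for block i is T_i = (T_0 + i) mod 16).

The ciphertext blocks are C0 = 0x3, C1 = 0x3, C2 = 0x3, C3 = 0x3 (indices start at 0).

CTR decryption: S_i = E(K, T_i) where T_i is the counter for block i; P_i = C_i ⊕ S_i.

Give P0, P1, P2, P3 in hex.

P0 = 0xF, P1 = 0x0, P2 = 0x1, P3 = 0x2

P0: T = 0xF, S = E(K, T) = 0xC; 0x3 ⊕ 0xC = 0xF.
P1: T = 0x0, S = E(K, T) = 0x3; 0x3 ⊕ 0x3 = 0x0.
P2: T = 0x1, S = E(K, T) = 0x2; 0x3 ⊕ 0x2 = 0x1.
P3: T = 0x2, S = E(K, T) = 0x1; 0x3 ⊕ 0x1 = 0x2.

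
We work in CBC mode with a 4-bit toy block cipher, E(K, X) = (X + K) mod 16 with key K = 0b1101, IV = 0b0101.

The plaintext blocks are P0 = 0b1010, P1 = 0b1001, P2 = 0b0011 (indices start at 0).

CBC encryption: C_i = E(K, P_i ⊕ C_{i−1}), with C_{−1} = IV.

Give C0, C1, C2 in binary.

C0: P0 ⊕ 0b0101 = 0b1111; E(K, 0b1111) = 0b1100.
C1: P1 ⊕ 0b1100 = 0b0101; E(K, 0b0101) = 0b0010.
C2: P2 ⊕ 0b0010 = 0b0001; E(K, 0b0001) = 0b1110.

C0 = 0b1100, C1 = 0b0010, C2 = 0b1110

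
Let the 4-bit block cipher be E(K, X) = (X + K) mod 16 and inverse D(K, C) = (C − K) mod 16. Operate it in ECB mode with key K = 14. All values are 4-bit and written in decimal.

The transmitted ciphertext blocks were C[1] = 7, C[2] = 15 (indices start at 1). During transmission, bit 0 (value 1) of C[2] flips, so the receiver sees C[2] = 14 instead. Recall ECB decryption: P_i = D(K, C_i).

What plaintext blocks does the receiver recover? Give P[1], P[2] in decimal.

Only C[2] changed, to 14. In ECB, a change in C_i affects only P_i. Decrypting the received ciphertext:
P[1]: D(K, 7) = 9.
P[2]: D(K, 14) = 0.
Blocks that differ from the original plaintext: P[2].

P[1] = 9, P[2] = 0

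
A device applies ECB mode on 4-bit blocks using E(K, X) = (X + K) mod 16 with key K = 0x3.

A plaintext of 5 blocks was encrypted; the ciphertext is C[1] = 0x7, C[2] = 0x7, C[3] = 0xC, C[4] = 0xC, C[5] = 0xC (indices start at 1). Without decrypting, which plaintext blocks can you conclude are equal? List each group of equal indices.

ECB encrypts each block independently with the same key, so equal ciphertext blocks imply equal plaintext blocks.
C[1] = C[2] = 0x7, so P[1] = P[2].
C[3] = C[4] = C[5] = 0xC, so P[3] = P[4] = P[5].

P[1] = P[2]; P[3] = P[4] = P[5]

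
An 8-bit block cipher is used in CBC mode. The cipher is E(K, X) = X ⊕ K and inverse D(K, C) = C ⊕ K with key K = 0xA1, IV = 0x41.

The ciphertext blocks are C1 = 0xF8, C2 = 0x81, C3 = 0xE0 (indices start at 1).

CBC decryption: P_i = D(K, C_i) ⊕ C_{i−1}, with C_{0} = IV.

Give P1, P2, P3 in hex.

P1: D(K, 0xF8) = 0x59; 0x59 ⊕ 0x41 = 0x18.
P2: D(K, 0x81) = 0x20; 0x20 ⊕ 0xF8 = 0xD8.
P3: D(K, 0xE0) = 0x41; 0x41 ⊕ 0x81 = 0xC0.

P1 = 0x18, P2 = 0xD8, P3 = 0xC0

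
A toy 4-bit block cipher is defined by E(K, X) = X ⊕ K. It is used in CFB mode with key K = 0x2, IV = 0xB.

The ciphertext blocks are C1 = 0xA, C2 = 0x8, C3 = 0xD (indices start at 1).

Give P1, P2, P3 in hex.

P1 = 0x3, P2 = 0x0, P3 = 0x7

CFB decryption: P_i = C_i ⊕ E(K, C_{i−1}), with C_{0} = IV.
P1: E(K, 0xB) = 0x9; 0xA ⊕ 0x9 = 0x3.
P2: E(K, 0xA) = 0x8; 0x8 ⊕ 0x8 = 0x0.
P3: E(K, 0x8) = 0xA; 0xD ⊕ 0xA = 0x7.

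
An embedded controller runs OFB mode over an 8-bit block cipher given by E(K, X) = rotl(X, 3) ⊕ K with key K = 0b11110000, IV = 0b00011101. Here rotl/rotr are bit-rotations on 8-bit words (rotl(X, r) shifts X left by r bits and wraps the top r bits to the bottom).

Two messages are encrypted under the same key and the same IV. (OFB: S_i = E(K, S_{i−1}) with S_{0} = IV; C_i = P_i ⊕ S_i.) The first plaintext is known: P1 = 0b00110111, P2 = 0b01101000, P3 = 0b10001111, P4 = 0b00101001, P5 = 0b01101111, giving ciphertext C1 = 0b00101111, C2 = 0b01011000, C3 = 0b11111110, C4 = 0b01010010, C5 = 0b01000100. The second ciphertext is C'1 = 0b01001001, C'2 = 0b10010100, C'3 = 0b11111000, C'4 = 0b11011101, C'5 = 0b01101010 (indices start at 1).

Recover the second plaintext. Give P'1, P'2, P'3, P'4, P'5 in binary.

In OFB with a reused IV, both messages share the same keystream S_i, so C_i ⊕ C'_i = P_i ⊕ P'_i and thus P'_i = P_i ⊕ C_i ⊕ C'_i.
P'1: 0b00110111 ⊕ 0b00101111 ⊕ 0b01001001 = 0b01010001.
P'2: 0b01101000 ⊕ 0b01011000 ⊕ 0b10010100 = 0b10100100.
P'3: 0b10001111 ⊕ 0b11111110 ⊕ 0b11111000 = 0b10001001.
P'4: 0b00101001 ⊕ 0b01010010 ⊕ 0b11011101 = 0b10100110.
P'5: 0b01101111 ⊕ 0b01000100 ⊕ 0b01101010 = 0b01000001.

P'1 = 0b01010001, P'2 = 0b10100100, P'3 = 0b10001001, P'4 = 0b10100110, P'5 = 0b01000001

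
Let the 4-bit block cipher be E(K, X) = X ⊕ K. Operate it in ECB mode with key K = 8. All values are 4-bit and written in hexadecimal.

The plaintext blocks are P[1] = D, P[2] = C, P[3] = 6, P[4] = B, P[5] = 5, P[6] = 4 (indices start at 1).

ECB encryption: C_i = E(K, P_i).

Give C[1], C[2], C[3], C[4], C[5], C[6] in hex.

C[1]: E(K, D) = 5.
C[2]: E(K, C) = 4.
C[3]: E(K, 6) = E.
C[4]: E(K, B) = 3.
C[5]: E(K, 5) = D.
C[6]: E(K, 4) = C.

C[1] = 5, C[2] = 4, C[3] = E, C[4] = 3, C[5] = D, C[6] = C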